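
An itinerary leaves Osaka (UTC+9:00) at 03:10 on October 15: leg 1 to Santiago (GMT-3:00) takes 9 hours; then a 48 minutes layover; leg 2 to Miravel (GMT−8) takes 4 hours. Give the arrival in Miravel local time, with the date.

23:58 on October 14

Convert departure to UTC: 03:10 − 9:00 = 18:10 UTC on Oct 14.
Add 9 hours leg 1 → 03:10 UTC (Oct 15).
Add 48 minutes layover in Santiago → 03:58 UTC.
Add 4 hours leg 2 → 07:58 UTC.
Miravel is UTC−8:00, so local arrival = 07:58 − 8:00 = 23:58 on Oct 14.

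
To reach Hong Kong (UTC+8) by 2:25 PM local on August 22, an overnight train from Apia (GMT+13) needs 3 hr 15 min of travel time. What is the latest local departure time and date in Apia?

4:10 PM on August 22

Target arrival in UTC: 2:25 PM − 8:00 = 6:25 AM on Aug 22.
Subtract 3 hours 15 minutes → departure 3:10 AM UTC on Aug 22.
Apia is UTC+13:00: 3:10 AM + 13:00 = 4:10 PM on Aug 22.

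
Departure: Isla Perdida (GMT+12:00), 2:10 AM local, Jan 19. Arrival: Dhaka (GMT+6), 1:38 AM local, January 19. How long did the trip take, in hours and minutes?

Departure in UTC: 2:10 AM − 12:00 = 2:10 PM on Jan 18.
Arrival in UTC: 1:38 AM − 6:00 = 7:38 PM on Jan 18.
Elapsed = 7:38 PM − 2:10 PM = 5 hours 28 minutes.

5 hours 28 minutes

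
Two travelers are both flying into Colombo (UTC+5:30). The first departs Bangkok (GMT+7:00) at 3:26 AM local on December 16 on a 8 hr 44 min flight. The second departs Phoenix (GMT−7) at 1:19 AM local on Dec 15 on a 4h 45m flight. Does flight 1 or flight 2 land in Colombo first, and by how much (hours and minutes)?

the second, by 16 hours 6 minutes

Flight 1 in UTC: 3:26 AM − 7:00 = 8:26 PM on Dec 15.
+8 hours and 44 minutes → arrive 5:10 AM UTC on Dec 16.
Flight 2 in UTC: 1:19 AM + 7:00 = 8:19 AM on Dec 15.
+4 hours and 45 minutes → arrive 1:04 PM UTC on Dec 15.
Flight 2 lands earlier by 16 hours 6 minutes.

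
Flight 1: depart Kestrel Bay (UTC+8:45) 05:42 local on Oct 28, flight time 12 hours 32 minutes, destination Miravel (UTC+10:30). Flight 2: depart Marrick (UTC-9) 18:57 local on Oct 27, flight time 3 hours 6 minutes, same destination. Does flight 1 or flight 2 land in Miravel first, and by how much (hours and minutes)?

the second, by 2 hours 26 minutes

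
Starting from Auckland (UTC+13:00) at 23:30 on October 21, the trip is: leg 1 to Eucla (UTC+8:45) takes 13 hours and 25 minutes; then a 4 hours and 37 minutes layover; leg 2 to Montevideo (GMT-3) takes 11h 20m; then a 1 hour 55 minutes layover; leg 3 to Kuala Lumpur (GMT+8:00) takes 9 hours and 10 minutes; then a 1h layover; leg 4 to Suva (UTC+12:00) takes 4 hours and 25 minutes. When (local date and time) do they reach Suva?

Convert departure to UTC: 23:30 − 13:00 = 10:30 UTC on Oct 21.
Add 13 hours and 25 minutes leg 1 → 23:55 UTC.
Add 4 hours 37 minutes layover in Eucla → 04:32 UTC (Oct 22).
Add 11 hours and 20 minutes leg 2 → 15:52 UTC.
Add 1 hour and 55 minutes layover in Montevideo → 17:47 UTC.
Add 9 hours and 10 minutes leg 3 → 02:57 UTC (Oct 23).
Add 1 hour layover in Kuala Lumpur → 03:57 UTC.
Add 4 hours and 25 minutes leg 4 → 08:22 UTC.
Suva is UTC+12:00, so local arrival = 08:22 + 12:00 = 20:22 on Oct 23.

20:22 on Oct 23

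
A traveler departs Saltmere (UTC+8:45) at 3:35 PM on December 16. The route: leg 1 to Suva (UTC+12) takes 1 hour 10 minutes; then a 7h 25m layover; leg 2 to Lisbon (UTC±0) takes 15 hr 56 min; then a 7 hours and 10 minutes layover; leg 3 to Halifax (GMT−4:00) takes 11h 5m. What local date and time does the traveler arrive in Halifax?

9:36 PM on Dec 17

Convert departure to UTC: 3:35 PM − 8:45 = 6:50 AM UTC on Dec 16.
Add 1 hour and 10 minutes leg 1 → 8:00 AM UTC.
Add 7 hours and 25 minutes layover in Suva → 3:25 PM UTC.
Add 15 hours 56 minutes leg 2 → 7:21 AM UTC (Dec 17).
Add 7 hours and 10 minutes layover in Lisbon → 2:31 PM UTC.
Add 11 hours 5 minutes leg 3 → 1:36 AM UTC (Dec 18).
Halifax is UTC−4:00, so local arrival = 1:36 AM − 4:00 = 9:36 PM on Dec 17.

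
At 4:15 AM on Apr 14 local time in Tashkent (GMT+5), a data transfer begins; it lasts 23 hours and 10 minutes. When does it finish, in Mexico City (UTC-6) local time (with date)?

Mexico City is 11:00 behind Tashkent.
After 23 hours and 10 minutes it is 3:25 AM (Apr 15) in Tashkent.
Shift by the zone difference: 3:25 AM − 11:00 = 4:25 PM on Apr 14 in Mexico City.

4:25 PM on April 14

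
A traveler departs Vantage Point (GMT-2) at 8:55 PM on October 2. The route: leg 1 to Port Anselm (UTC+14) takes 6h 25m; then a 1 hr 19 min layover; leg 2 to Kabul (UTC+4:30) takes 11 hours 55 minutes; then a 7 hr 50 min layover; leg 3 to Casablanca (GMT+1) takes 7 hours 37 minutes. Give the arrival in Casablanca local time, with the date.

Convert departure to UTC: 8:55 PM + 2:00 = 10:55 PM UTC on Oct 2.
Add 6 hours 25 minutes leg 1 → 5:20 AM UTC (Oct 3).
Add 1 hour 19 minutes layover in Port Anselm → 6:39 AM UTC.
Add 11 hours 55 minutes leg 2 → 6:34 PM UTC.
Add 7 hours 50 minutes layover in Kabul → 2:24 AM UTC (Oct 4).
Add 7 hours and 37 minutes leg 3 → 10:01 AM UTC.
Casablanca is UTC+1:00, so local arrival = 10:01 AM + 1:00 = 11:01 AM on Oct 4.

11:01 AM on October 4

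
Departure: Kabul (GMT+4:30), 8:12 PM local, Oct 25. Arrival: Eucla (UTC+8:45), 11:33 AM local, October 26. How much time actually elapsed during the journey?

Departure in UTC: 8:12 PM − 4:30 = 3:42 PM on Oct 25.
Arrival in UTC: 11:33 AM − 8:45 = 2:48 AM on Oct 26.
Elapsed = 2:48 AM − 3:42 PM (+1 day) = 11 hours 6 minutes.

11 hours 6 minutes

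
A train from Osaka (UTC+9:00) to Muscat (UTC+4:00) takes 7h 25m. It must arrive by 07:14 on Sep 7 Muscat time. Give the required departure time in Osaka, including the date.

04:49 on September 7

Target arrival in UTC: 07:14 − 4:00 = 03:14 on Sep 7.
Subtract 7 hours 25 minutes → departure 19:49 UTC on Sep 6.
Osaka is UTC+9:00: 19:49 + 9:00 = 04:49 on Sep 7.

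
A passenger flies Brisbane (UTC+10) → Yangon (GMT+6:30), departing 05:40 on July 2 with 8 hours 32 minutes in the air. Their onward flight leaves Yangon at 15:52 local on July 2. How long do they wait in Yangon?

Convert departure to UTC: 05:40 − 10:00 = 19:40 UTC on Jul 1.
Add 8 hours and 32 minutes flight time → 04:12 UTC (Jul 2).
Yangon is UTC+6:30, so local arrival = 04:12 + 6:30 = 10:42 on Jul 2.
Layover = 15:52 − 10:42 = 5 hours 10 minutes.

5 hours 10 minutes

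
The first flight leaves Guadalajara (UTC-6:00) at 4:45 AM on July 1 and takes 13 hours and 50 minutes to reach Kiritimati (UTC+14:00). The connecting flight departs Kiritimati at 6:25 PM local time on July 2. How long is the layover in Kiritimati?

3 hours 50 minutes

Convert departure to UTC: 4:45 AM + 6:00 = 10:45 AM UTC on Jul 1.
Add 13 hours 50 minutes flight time → 12:35 AM UTC (Jul 2).
Kiritimati is UTC+14:00, so local arrival = 12:35 AM + 14:00 = 2:35 PM on Jul 2.
Layover = 6:25 PM − 2:35 PM = 3 hours 50 minutes.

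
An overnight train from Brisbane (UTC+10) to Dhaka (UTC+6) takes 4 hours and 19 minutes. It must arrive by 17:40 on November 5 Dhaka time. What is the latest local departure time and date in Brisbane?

17:21 on Nov 5

Target arrival in UTC: 17:40 − 6:00 = 11:40 on Nov 5.
Subtract 4 hours 19 minutes → departure 07:21 UTC on Nov 5.
Brisbane is UTC+10:00: 07:21 + 10:00 = 17:21 on Nov 5.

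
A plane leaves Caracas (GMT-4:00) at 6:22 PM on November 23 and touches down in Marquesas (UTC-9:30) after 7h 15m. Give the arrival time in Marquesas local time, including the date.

8:07 PM on November 23

Marquesas is 5:30 behind Caracas.
After 7 hours 15 minutes it is 1:37 AM (Nov 24) in Caracas.
Shift by the zone difference: 1:37 AM − 5:30 = 8:07 PM on Nov 23 in Marquesas.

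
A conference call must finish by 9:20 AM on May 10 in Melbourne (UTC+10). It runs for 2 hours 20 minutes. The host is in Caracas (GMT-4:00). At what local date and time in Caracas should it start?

5:00 PM on May 9

Target end time in UTC: 9:20 AM − 10:00 = 11:20 PM on May 9.
Subtract 2 hours 20 minutes → start 9:00 PM UTC on May 9.
Caracas is UTC−4:00: 9:00 PM − 4:00 = 5:00 PM on May 9.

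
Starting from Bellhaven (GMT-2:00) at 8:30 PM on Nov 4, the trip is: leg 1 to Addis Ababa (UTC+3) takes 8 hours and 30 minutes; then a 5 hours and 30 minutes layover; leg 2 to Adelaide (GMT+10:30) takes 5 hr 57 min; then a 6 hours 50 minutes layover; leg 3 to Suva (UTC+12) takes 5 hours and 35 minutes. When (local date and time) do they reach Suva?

6:52 PM on Nov 6

Convert departure to UTC: 8:30 PM + 2:00 = 10:30 PM UTC on Nov 4.
Add 8 hours 30 minutes leg 1 → 7:00 AM UTC (Nov 5).
Add 5 hours and 30 minutes layover in Addis Ababa → 12:30 PM UTC.
Add 5 hours and 57 minutes leg 2 → 6:27 PM UTC.
Add 6 hours 50 minutes layover in Adelaide → 1:17 AM UTC (Nov 6).
Add 5 hours and 35 minutes leg 3 → 6:52 AM UTC.
Suva is UTC+12:00, so local arrival = 6:52 AM + 12:00 = 6:52 PM on Nov 6.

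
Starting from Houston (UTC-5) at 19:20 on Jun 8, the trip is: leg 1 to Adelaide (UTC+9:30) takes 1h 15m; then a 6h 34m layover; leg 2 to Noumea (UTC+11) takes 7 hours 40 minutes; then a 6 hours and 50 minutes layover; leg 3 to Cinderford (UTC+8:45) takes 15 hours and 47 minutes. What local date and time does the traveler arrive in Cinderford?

Convert departure to UTC: 19:20 + 5:00 = 00:20 UTC on Jun 9.
Add 1 hour and 15 minutes leg 1 → 01:35 UTC.
Add 6 hours and 34 minutes layover in Adelaide → 08:09 UTC.
Add 7 hours 40 minutes leg 2 → 15:49 UTC.
Add 6 hours and 50 minutes layover in Noumea → 22:39 UTC.
Add 15 hours 47 minutes leg 3 → 14:26 UTC (Jun 10).
Cinderford is UTC+8:45, so local arrival = 14:26 + 8:45 = 23:11 on Jun 10.

23:11 on Jun 10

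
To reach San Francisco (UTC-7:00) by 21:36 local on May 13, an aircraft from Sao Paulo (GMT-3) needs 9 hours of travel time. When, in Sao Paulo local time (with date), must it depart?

16:36 on May 13

Target arrival in UTC: 21:36 + 7:00 = 04:36 on May 14.
Subtract 9 hours → departure 19:36 UTC on May 13.
Sao Paulo is UTC−3:00: 19:36 − 3:00 = 16:36 on May 13.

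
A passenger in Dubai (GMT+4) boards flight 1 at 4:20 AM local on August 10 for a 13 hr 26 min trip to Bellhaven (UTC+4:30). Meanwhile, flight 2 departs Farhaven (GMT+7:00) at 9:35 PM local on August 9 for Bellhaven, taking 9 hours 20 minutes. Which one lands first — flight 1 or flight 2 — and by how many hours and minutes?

Flight 1 in UTC: 4:20 AM − 4:00 = 12:20 AM on Aug 10.
+13 hours and 26 minutes → arrive 1:46 PM UTC on Aug 10.
Flight 2 in UTC: 9:35 PM − 7:00 = 2:35 PM on Aug 9.
+9 hours and 20 minutes → arrive 11:55 PM UTC on Aug 9.
Flight 2 lands earlier by 13 hours 51 minutes.

the second, by 13 hours 51 minutes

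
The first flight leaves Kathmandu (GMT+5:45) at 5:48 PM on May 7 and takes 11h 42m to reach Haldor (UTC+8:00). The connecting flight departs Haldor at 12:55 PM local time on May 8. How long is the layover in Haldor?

5 hours 10 minutes

Convert departure to UTC: 5:48 PM − 5:45 = 12:03 PM UTC on May 7.
Add 11 hours and 42 minutes flight time → 11:45 PM UTC.
Haldor is UTC+8:00, so local arrival = 11:45 PM + 8:00 = 7:45 AM on May 8.
Layover = 12:55 PM − 7:45 AM = 5 hours 10 minutes.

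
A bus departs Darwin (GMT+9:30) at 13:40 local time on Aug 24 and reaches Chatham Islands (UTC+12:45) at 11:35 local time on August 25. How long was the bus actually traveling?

Chatham Islands is 3:15 ahead of Darwin.
Clock-face elapsed time (ignoring zones) is 21 hours 55 minutes.
Actual elapsed = 21 hours 55 minutes − 3:15 = 18 hours 40 minutes.

18 hours 40 minutes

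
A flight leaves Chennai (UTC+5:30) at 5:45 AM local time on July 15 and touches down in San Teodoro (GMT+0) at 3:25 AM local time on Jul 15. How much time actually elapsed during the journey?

3 hours 10 minutes

Departure in UTC: 5:45 AM − 5:30 = 12:15 AM on Jul 15.
Arrival is already UTC: 3:25 AM on Jul 15.
Elapsed = 3:25 AM − 12:15 AM = 3 hours 10 minutes.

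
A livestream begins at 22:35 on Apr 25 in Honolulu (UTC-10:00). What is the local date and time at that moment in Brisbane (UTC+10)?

Brisbane is 20:00 ahead of Honolulu.
Shift by the zone difference: 22:35 + 20:00 = 18:35 on Apr 26 in Brisbane.

18:35 on April 26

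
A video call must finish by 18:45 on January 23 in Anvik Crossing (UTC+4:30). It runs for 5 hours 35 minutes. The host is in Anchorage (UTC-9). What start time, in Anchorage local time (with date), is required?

23:40 on January 22

Target end time in UTC: 18:45 − 4:30 = 14:15 on Jan 23.
Subtract 5 hours and 35 minutes → start 08:40 UTC on Jan 23.
Anchorage is UTC−9:00: 08:40 − 9:00 = 23:40 on Jan 22.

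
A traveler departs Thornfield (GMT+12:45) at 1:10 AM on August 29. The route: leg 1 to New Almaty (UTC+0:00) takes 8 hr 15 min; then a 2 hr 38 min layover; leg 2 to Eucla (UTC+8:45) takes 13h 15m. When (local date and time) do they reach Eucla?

9:18 PM on August 29

Convert departure to UTC: 1:10 AM − 12:45 = 12:25 PM UTC on Aug 28.
Add 8 hours 15 minutes leg 1 → 8:40 PM UTC.
Add 2 hours and 38 minutes layover in New Almaty → 11:18 PM UTC.
Add 13 hours 15 minutes leg 2 → 12:33 PM UTC (Aug 29).
Eucla is UTC+8:45, so local arrival = 12:33 PM + 8:45 = 9:18 PM on Aug 29.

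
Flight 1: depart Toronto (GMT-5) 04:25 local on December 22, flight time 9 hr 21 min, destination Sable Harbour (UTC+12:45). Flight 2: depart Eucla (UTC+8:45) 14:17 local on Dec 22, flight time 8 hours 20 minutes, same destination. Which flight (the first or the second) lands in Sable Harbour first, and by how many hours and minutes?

Flight 1 in UTC: 04:25 + 5:00 = 09:25 on Dec 22.
+9 hours 21 minutes → arrive 18:46 UTC on Dec 22.
Flight 2 in UTC: 14:17 − 8:45 = 05:32 on Dec 22.
+8 hours and 20 minutes → arrive 13:52 UTC on Dec 22.
Flight 2 lands earlier by 4 hours 54 minutes.

the second, by 4 hours 54 minutes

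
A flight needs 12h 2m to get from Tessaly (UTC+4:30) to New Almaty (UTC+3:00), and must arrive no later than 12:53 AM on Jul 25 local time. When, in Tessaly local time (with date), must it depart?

Target arrival in UTC: 12:53 AM − 3:00 = 9:53 PM on Jul 24.
Subtract 12 hours and 2 minutes → departure 9:51 AM UTC on Jul 24.
Tessaly is UTC+4:30: 9:51 AM + 4:30 = 2:21 PM on Jul 24.

2:21 PM on July 24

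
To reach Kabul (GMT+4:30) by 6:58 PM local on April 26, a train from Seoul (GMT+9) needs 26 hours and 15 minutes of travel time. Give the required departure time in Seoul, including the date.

Target arrival in UTC: 6:58 PM − 4:30 = 2:28 PM on Apr 26.
Subtract 26 hours and 15 minutes → departure 12:13 PM UTC on Apr 25.
Seoul is UTC+9:00: 12:13 PM + 9:00 = 9:13 PM on Apr 25.

9:13 PM on Apr 25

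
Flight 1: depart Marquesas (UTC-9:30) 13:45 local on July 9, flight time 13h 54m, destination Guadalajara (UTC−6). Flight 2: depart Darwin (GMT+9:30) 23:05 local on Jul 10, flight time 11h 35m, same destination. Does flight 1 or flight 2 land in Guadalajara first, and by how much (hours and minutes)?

Flight 1 in UTC: 13:45 + 9:30 = 23:15 on Jul 9.
+13 hours and 54 minutes → arrive 13:09 UTC on Jul 10.
Flight 2 in UTC: 23:05 − 9:30 = 13:35 on Jul 10.
+11 hours and 35 minutes → arrive 01:10 UTC on Jul 11.
Flight 1 lands earlier by 12 hours 1 minute.

the first, by 12 hours 1 minute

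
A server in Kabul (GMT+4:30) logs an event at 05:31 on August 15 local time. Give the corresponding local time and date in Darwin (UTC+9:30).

10:31 on Aug 15

In UTC: 05:31 − 4:30 = 01:01 on Aug 15.
Darwin is UTC+9:30: 01:01 + 9:30 = 10:31 on Aug 15.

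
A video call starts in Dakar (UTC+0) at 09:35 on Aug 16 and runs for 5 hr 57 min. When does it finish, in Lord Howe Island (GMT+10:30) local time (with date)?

Lord Howe Island is 10:30 ahead of Dakar.
After 5 hours and 57 minutes it is 15:32 in Dakar.
Shift by the zone difference: 15:32 + 10:30 = 02:02 on Aug 17 in Lord Howe Island.

02:02 on Aug 17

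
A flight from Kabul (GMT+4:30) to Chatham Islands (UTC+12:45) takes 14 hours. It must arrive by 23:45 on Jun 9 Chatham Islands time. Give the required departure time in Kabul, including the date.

Target arrival in UTC: 23:45 − 12:45 = 11:00 on Jun 9.
Subtract 14 hours → departure 21:00 UTC on Jun 8.
Kabul is UTC+4:30: 21:00 + 4:30 = 01:30 on Jun 9.

01:30 on June 9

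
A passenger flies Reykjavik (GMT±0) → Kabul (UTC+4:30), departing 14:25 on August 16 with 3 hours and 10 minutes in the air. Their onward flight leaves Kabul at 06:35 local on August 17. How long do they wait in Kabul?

8 hours 30 minutes

Reykjavik is at UTC+0, so departure is already 14:25 UTC on Aug 16.
Add 3 hours and 10 minutes flight time → 17:35 UTC.
Kabul is UTC+4:30, so local arrival = 17:35 + 4:30 = 22:05 on Aug 16.
Layover = 06:35 − 22:05 (+1 day) = 8 hours 30 minutes.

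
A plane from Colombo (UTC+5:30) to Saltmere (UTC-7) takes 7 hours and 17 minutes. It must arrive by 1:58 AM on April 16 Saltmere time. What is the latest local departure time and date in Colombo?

Target arrival in UTC: 1:58 AM + 7:00 = 8:58 AM on Apr 16.
Subtract 7 hours 17 minutes → departure 1:41 AM UTC on Apr 16.
Colombo is UTC+5:30: 1:41 AM + 5:30 = 7:11 AM on Apr 16.

7:11 AM on April 16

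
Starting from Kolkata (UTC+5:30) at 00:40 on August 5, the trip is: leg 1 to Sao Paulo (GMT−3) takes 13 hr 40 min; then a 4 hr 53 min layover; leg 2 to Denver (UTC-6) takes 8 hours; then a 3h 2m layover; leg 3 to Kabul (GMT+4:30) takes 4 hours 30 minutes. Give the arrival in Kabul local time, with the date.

09:45 on August 6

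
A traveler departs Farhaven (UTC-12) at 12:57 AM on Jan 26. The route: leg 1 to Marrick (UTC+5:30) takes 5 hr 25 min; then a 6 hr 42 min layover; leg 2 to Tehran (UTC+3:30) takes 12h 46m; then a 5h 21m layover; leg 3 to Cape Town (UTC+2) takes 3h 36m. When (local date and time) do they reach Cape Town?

Convert departure to UTC: 12:57 AM + 12:00 = 12:57 PM UTC on Jan 26.
Add 5 hours and 25 minutes leg 1 → 6:22 PM UTC.
Add 6 hours 42 minutes layover in Marrick → 1:04 AM UTC (Jan 27).
Add 12 hours and 46 minutes leg 2 → 1:50 PM UTC.
Add 5 hours and 21 minutes layover in Tehran → 7:11 PM UTC.
Add 3 hours and 36 minutes leg 3 → 10:47 PM UTC.
Cape Town is UTC+2:00, so local arrival = 10:47 PM + 2:00 = 12:47 AM on Jan 28.

12:47 AM on January 28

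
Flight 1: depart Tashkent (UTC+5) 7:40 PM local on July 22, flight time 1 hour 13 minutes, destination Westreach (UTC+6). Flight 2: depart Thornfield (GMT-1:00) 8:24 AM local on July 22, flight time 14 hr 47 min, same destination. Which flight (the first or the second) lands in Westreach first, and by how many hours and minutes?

the first, by 8 hours 18 minutes

Flight 1 in UTC: 7:40 PM − 5:00 = 2:40 PM on Jul 22.
+1 hour and 13 minutes → arrive 3:53 PM UTC on Jul 22.
Flight 2 in UTC: 8:24 AM + 1:00 = 9:24 AM on Jul 22.
+14 hours 47 minutes → arrive 12:11 AM UTC on Jul 23.
Flight 1 lands earlier by 8 hours 18 minutes.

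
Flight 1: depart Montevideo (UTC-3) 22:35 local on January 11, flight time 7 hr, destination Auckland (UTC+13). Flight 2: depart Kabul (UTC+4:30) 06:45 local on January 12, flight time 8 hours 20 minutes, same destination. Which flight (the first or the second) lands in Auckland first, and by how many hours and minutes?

the first, by 2 hours

Flight 1 in UTC: 22:35 + 3:00 = 01:35 on Jan 12.
+7 hours → arrive 08:35 UTC on Jan 12.
Flight 2 in UTC: 06:45 − 4:30 = 02:15 on Jan 12.
+8 hours 20 minutes → arrive 10:35 UTC on Jan 12.
Flight 1 lands earlier by 2 hours.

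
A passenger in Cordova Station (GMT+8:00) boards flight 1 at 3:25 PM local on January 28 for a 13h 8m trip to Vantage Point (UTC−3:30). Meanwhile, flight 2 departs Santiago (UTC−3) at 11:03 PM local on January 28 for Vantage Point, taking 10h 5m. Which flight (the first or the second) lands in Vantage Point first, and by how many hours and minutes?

the first, by 15 hours 35 minutes

Flight 1 in UTC: 3:25 PM − 8:00 = 7:25 AM on Jan 28.
+13 hours 8 minutes → arrive 8:33 PM UTC on Jan 28.
Flight 2 in UTC: 11:03 PM + 3:00 = 2:03 AM on Jan 29.
+10 hours and 5 minutes → arrive 12:08 PM UTC on Jan 29.
Flight 1 lands earlier by 15 hours 35 minutes.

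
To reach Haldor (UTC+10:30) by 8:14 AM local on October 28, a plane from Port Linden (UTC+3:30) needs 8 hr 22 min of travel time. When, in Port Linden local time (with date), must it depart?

4:52 PM on Oct 27

Target arrival in UTC: 8:14 AM − 10:30 = 9:44 PM on Oct 27.
Subtract 8 hours 22 minutes → departure 1:22 PM UTC on Oct 27.
Port Linden is UTC+3:30: 1:22 PM + 3:30 = 4:52 PM on Oct 27.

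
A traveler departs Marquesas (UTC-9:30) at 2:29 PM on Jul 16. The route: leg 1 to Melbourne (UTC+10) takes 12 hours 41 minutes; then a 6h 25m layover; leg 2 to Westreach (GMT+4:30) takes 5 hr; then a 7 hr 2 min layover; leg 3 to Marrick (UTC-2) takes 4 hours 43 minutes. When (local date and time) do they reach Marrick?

9:50 AM on July 18

Convert departure to UTC: 2:29 PM + 9:30 = 11:59 PM UTC on Jul 16.
Add 12 hours and 41 minutes leg 1 → 12:40 PM UTC (Jul 17).
Add 6 hours 25 minutes layover in Melbourne → 7:05 PM UTC.
Add 5 hours leg 2 → 12:05 AM UTC (Jul 18).
Add 7 hours 2 minutes layover in Westreach → 7:07 AM UTC.
Add 4 hours 43 minutes leg 3 → 11:50 AM UTC.
Marrick is UTC−2:00, so local arrival = 11:50 AM − 2:00 = 9:50 AM on Jul 18.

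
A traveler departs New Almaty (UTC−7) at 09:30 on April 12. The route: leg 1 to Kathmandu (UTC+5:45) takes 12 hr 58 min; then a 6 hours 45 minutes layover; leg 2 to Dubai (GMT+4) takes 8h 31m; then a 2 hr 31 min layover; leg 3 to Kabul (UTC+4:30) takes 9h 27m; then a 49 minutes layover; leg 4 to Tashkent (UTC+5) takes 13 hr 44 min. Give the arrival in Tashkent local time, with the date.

Convert departure to UTC: 09:30 + 7:00 = 16:30 UTC on Apr 12.
Add 12 hours and 58 minutes leg 1 → 05:28 UTC (Apr 13).
Add 6 hours 45 minutes layover in Kathmandu → 12:13 UTC.
Add 8 hours 31 minutes leg 2 → 20:44 UTC.
Add 2 hours and 31 minutes layover in Dubai → 23:15 UTC.
Add 9 hours and 27 minutes leg 3 → 08:42 UTC (Apr 14).
Add 49 minutes layover in Kabul → 09:31 UTC.
Add 13 hours 44 minutes leg 4 → 23:15 UTC.
Tashkent is UTC+5:00, so local arrival = 23:15 + 5:00 = 04:15 on Apr 15.

04:15 on Apr 15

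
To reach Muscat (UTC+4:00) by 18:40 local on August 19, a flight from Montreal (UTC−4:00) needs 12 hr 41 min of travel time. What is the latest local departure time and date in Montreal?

21:59 on August 18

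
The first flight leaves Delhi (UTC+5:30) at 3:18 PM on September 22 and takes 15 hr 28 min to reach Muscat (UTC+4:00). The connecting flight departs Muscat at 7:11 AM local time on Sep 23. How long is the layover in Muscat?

Convert departure to UTC: 3:18 PM − 5:30 = 9:48 AM UTC on Sep 22.
Add 15 hours 28 minutes flight time → 1:16 AM UTC (Sep 23).
Muscat is UTC+4:00, so local arrival = 1:16 AM + 4:00 = 5:16 AM on Sep 23.
Layover = 7:11 AM − 5:16 AM = 1 hour 55 minutes.

1 hour 55 minutes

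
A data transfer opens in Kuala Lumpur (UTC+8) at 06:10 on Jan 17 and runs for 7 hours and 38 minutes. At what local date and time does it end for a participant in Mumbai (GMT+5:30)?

11:18 on January 17

Mumbai is 2:30 behind Kuala Lumpur.
After 7 hours 38 minutes it is 13:48 in Kuala Lumpur.
Shift by the zone difference: 13:48 − 2:30 = 11:18 on Jan 17 in Mumbai.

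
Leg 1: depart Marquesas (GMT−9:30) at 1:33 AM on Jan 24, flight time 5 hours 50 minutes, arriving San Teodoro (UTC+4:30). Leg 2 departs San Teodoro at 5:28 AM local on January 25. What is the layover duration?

8 hours 5 minutes

Convert departure to UTC: 1:33 AM + 9:30 = 11:03 AM UTC on Jan 24.
Add 5 hours and 50 minutes flight time → 4:53 PM UTC.
San Teodoro is UTC+4:30, so local arrival = 4:53 PM + 4:30 = 9:23 PM on Jan 24.
Layover = 5:28 AM − 9:23 PM (+1 day) = 8 hours 5 minutes.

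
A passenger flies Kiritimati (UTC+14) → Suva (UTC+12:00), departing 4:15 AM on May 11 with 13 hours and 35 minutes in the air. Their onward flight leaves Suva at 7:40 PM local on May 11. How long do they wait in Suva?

Convert departure to UTC: 4:15 AM − 14:00 = 2:15 PM UTC on May 10.
Add 13 hours and 35 minutes flight time → 3:50 AM UTC (May 11).
Suva is UTC+12:00, so local arrival = 3:50 AM + 12:00 = 3:50 PM on May 11.
Layover = 7:40 PM − 3:50 PM = 3 hours 50 minutes.

3 hours 50 minutes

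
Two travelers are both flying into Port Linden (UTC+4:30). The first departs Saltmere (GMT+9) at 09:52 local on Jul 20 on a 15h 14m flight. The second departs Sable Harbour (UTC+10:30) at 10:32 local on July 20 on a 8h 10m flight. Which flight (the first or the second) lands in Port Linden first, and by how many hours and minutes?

Flight 1 in UTC: 09:52 − 9:00 = 00:52 on Jul 20.
+15 hours and 14 minutes → arrive 16:06 UTC on Jul 20.
Flight 2 in UTC: 10:32 − 10:30 = 00:02 on Jul 20.
+8 hours 10 minutes → arrive 08:12 UTC on Jul 20.
Flight 2 lands earlier by 7 hours 54 minutes.

the second, by 7 hours 54 minutes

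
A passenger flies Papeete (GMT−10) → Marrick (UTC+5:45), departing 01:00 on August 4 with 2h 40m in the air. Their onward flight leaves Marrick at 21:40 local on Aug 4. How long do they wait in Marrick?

2 hours 15 minutes

Convert departure to UTC: 01:00 + 10:00 = 11:00 UTC on Aug 4.
Add 2 hours and 40 minutes flight time → 13:40 UTC.
Marrick is UTC+5:45, so local arrival = 13:40 + 5:45 = 19:25 on Aug 4.
Layover = 21:40 − 19:25 = 2 hours 15 minutes.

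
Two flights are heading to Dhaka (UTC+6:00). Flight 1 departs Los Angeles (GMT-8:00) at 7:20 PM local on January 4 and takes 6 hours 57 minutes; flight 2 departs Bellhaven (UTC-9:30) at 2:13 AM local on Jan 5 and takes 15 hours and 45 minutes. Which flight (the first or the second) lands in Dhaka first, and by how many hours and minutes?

the first, by 17 hours 11 minutes

Flight 1 in UTC: 7:20 PM + 8:00 = 3:20 AM on Jan 5.
+6 hours and 57 minutes → arrive 10:17 AM UTC on Jan 5.
Flight 2 in UTC: 2:13 AM + 9:30 = 11:43 AM on Jan 5.
+15 hours 45 minutes → arrive 3:28 AM UTC on Jan 6.
Flight 1 lands earlier by 17 hours 11 minutes.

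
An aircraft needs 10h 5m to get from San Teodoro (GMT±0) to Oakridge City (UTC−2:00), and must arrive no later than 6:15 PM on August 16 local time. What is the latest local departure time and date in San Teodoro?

Target arrival in UTC: 6:15 PM + 2:00 = 8:15 PM on Aug 16.
Subtract 10 hours and 5 minutes → departure 10:10 AM UTC on Aug 16.
San Teodoro is UTC+0, so departure is 10:10 AM on Aug 16.

10:10 AM on August 16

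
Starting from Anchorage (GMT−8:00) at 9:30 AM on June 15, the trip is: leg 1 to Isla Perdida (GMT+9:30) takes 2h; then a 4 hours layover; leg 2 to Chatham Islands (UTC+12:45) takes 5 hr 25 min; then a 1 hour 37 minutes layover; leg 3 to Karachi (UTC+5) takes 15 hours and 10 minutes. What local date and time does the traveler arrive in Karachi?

2:42 AM on June 17

Convert departure to UTC: 9:30 AM + 8:00 = 5:30 PM UTC on Jun 15.
Add 2 hours leg 1 → 7:30 PM UTC.
Add 4 hours layover in Isla Perdida → 11:30 PM UTC.
Add 5 hours 25 minutes leg 2 → 4:55 AM UTC (Jun 16).
Add 1 hour 37 minutes layover in Chatham Islands → 6:32 AM UTC.
Add 15 hours and 10 minutes leg 3 → 9:42 PM UTC.
Karachi is UTC+5:00, so local arrival = 9:42 PM + 5:00 = 2:42 AM on Jun 17.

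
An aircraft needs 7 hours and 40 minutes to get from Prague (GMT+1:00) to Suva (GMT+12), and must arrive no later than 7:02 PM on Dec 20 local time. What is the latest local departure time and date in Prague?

12:22 AM on December 20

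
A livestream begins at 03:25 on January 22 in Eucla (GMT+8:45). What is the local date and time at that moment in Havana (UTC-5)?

13:40 on January 21

Havana is 13:45 behind Eucla.
Shift by the zone difference: 03:25 − 13:45 = 13:40 on Jan 21 in Havana.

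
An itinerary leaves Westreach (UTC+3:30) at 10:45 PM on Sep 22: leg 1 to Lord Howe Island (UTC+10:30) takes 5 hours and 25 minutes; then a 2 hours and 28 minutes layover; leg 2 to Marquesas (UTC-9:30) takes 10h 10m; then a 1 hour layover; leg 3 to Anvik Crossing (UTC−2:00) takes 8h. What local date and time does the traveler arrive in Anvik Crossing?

8:18 PM on Sep 23

Convert departure to UTC: 10:45 PM − 3:30 = 7:15 PM UTC on Sep 22.
Add 5 hours 25 minutes leg 1 → 12:40 AM UTC (Sep 23).
Add 2 hours and 28 minutes layover in Lord Howe Island → 3:08 AM UTC.
Add 10 hours and 10 minutes leg 2 → 1:18 PM UTC.
Add 1 hour layover in Marquesas → 2:18 PM UTC.
Add 8 hours leg 3 → 10:18 PM UTC.
Anvik Crossing is UTC−2:00, so local arrival = 10:18 PM − 2:00 = 8:18 PM on Sep 23.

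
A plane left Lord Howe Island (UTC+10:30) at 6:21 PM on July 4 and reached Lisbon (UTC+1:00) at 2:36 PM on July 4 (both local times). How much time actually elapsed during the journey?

5 hours 45 minutes

Departure in UTC: 6:21 PM − 10:30 = 7:51 AM on Jul 4.
Arrival in UTC: 2:36 PM − 1:00 = 1:36 PM on Jul 4.
Elapsed = 1:36 PM − 7:51 AM = 5 hours 45 minutes.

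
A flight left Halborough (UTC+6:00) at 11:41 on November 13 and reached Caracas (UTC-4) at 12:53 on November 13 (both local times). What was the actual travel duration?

Departure in UTC: 11:41 − 6:00 = 05:41 on Nov 13.
Arrival in UTC: 12:53 + 4:00 = 16:53 on Nov 13.
Elapsed = 16:53 − 05:41 = 11 hours 12 minutes.

11 hours 12 minutes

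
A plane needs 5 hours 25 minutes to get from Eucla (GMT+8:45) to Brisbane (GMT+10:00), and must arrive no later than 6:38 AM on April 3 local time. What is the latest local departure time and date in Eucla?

Target arrival in UTC: 6:38 AM − 10:00 = 8:38 PM on Apr 2.
Subtract 5 hours 25 minutes → departure 3:13 PM UTC on Apr 2.
Eucla is UTC+8:45: 3:13 PM + 8:45 = 11:58 PM on Apr 2.

11:58 PM on Apr 2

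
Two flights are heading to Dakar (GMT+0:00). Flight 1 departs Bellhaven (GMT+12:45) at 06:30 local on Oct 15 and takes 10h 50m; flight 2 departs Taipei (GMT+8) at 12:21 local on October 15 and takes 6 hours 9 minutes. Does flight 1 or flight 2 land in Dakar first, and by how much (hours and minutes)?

the first, by 5 hours 55 minutes

Flight 1 in UTC: 06:30 − 12:45 = 17:45 on Oct 14.
+10 hours 50 minutes → arrive 04:35 UTC on Oct 15.
Flight 2 in UTC: 12:21 − 8:00 = 04:21 on Oct 15.
+6 hours and 9 minutes → arrive 10:30 UTC on Oct 15.
Flight 1 lands earlier by 5 hours 55 minutes.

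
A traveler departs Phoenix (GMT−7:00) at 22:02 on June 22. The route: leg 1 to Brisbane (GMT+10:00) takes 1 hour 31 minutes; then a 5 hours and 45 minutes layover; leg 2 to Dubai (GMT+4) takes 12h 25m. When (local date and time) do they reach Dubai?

Convert departure to UTC: 22:02 + 7:00 = 05:02 UTC on Jun 23.
Add 1 hour 31 minutes leg 1 → 06:33 UTC.
Add 5 hours and 45 minutes layover in Brisbane → 12:18 UTC.
Add 12 hours 25 minutes leg 2 → 00:43 UTC (Jun 24).
Dubai is UTC+4:00, so local arrival = 00:43 + 4:00 = 04:43 on Jun 24.

04:43 on June 24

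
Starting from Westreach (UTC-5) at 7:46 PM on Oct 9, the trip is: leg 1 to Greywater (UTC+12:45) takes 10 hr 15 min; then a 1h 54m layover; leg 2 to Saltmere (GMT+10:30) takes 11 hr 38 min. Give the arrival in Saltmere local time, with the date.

Convert departure to UTC: 7:46 PM + 5:00 = 12:46 AM UTC on Oct 10.
Add 10 hours and 15 minutes leg 1 → 11:01 AM UTC.
Add 1 hour 54 minutes layover in Greywater → 12:55 PM UTC.
Add 11 hours 38 minutes leg 2 → 12:33 AM UTC (Oct 11).
Saltmere is UTC+10:30, so local arrival = 12:33 AM + 10:30 = 11:03 AM on Oct 11.

11:03 AM on Oct 11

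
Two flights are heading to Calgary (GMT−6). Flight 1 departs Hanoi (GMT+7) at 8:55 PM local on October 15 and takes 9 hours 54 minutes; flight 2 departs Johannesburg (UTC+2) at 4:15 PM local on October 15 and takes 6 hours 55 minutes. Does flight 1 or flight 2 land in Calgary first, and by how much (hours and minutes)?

Flight 1 in UTC: 8:55 PM − 7:00 = 1:55 PM on Oct 15.
+9 hours 54 minutes → arrive 11:49 PM UTC on Oct 15.
Flight 2 in UTC: 4:15 PM − 2:00 = 2:15 PM on Oct 15.
+6 hours 55 minutes → arrive 9:10 PM UTC on Oct 15.
Flight 2 lands earlier by 2 hours 39 minutes.

the second, by 2 hours 39 minutes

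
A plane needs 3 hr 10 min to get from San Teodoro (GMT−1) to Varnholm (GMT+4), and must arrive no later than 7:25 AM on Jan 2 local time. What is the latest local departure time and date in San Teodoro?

Target arrival in UTC: 7:25 AM − 4:00 = 3:25 AM on Jan 2.
Subtract 3 hours 10 minutes → departure 12:15 AM UTC on Jan 2.
San Teodoro is UTC−1:00: 12:15 AM − 1:00 = 11:15 PM on Jan 1.

11:15 PM on January 1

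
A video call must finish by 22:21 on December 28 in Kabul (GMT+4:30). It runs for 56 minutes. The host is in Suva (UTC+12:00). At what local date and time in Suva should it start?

04:55 on Dec 29

Target end time in UTC: 22:21 − 4:30 = 17:51 on Dec 28.
Subtract 56 minutes → start 16:55 UTC on Dec 28.
Suva is UTC+12:00: 16:55 + 12:00 = 04:55 on Dec 29.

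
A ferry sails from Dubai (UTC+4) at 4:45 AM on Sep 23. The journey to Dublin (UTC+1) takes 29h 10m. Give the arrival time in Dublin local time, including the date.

6:55 AM on September 24

Dublin is 3:00 behind Dubai.
After 29 hours 10 minutes it is 9:55 AM (Sep 24) in Dubai.
Shift by the zone difference: 9:55 AM − 3:00 = 6:55 AM on Sep 24 in Dublin.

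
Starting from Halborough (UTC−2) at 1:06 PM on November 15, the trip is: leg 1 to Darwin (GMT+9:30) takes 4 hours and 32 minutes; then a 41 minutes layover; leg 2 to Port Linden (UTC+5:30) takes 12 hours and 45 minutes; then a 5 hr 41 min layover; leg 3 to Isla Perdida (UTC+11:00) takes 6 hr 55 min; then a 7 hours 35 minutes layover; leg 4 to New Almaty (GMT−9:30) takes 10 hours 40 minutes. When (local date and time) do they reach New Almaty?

Convert departure to UTC: 1:06 PM + 2:00 = 3:06 PM UTC on Nov 15.
Add 4 hours 32 minutes leg 1 → 7:38 PM UTC.
Add 41 minutes layover in Darwin → 8:19 PM UTC.
Add 12 hours 45 minutes leg 2 → 9:04 AM UTC (Nov 16).
Add 5 hours 41 minutes layover in Port Linden → 2:45 PM UTC.
Add 6 hours and 55 minutes leg 3 → 9:40 PM UTC.
Add 7 hours and 35 minutes layover in Isla Perdida → 5:15 AM UTC (Nov 17).
Add 10 hours and 40 minutes leg 4 → 3:55 PM UTC.
New Almaty is UTC−9:30, so local arrival = 3:55 PM − 9:30 = 6:25 AM on Nov 17.

6:25 AM on November 17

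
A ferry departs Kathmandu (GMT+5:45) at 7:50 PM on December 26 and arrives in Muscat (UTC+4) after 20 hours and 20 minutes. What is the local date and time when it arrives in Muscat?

2:25 PM on Dec 27

Muscat is 1:45 behind Kathmandu.
After 20 hours 20 minutes it is 4:10 PM (Dec 27) in Kathmandu.
Shift by the zone difference: 4:10 PM − 1:45 = 2:25 PM on Dec 27 in Muscat.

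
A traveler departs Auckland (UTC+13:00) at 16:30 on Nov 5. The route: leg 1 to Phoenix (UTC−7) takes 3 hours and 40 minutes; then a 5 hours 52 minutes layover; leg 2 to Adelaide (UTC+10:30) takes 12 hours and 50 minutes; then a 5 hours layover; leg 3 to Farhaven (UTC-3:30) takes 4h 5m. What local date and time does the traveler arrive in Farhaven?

Convert departure to UTC: 16:30 − 13:00 = 03:30 UTC on Nov 5.
Add 3 hours and 40 minutes leg 1 → 07:10 UTC.
Add 5 hours 52 minutes layover in Phoenix → 13:02 UTC.
Add 12 hours 50 minutes leg 2 → 01:52 UTC (Nov 6).
Add 5 hours layover in Adelaide → 06:52 UTC.
Add 4 hours 5 minutes leg 3 → 10:57 UTC.
Farhaven is UTC−3:30, so local arrival = 10:57 − 3:30 = 07:27 on Nov 6.

07:27 on Nov 6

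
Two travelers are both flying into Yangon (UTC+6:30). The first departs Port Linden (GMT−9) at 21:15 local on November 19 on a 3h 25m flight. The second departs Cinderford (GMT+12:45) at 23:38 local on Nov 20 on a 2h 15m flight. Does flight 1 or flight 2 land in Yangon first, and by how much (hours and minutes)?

the first, by 3 hours 28 minutes

Flight 1 in UTC: 21:15 + 9:00 = 06:15 on Nov 20.
+3 hours 25 minutes → arrive 09:40 UTC on Nov 20.
Flight 2 in UTC: 23:38 − 12:45 = 10:53 on Nov 20.
+2 hours 15 minutes → arrive 13:08 UTC on Nov 20.
Flight 1 lands earlier by 3 hours 28 minutes.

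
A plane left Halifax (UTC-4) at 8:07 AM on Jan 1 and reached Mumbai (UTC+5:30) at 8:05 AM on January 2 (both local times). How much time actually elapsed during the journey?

14 hours 28 minutes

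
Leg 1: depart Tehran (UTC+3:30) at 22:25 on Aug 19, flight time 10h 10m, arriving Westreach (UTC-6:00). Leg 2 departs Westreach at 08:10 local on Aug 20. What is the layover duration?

9 hours 5 minutes

Convert departure to UTC: 22:25 − 3:30 = 18:55 UTC on Aug 19.
Add 10 hours and 10 minutes flight time → 05:05 UTC (Aug 20).
Westreach is UTC−6:00, so local arrival = 05:05 − 6:00 = 23:05 on Aug 19.
Layover = 08:10 − 23:05 (+1 day) = 9 hours 5 minutes.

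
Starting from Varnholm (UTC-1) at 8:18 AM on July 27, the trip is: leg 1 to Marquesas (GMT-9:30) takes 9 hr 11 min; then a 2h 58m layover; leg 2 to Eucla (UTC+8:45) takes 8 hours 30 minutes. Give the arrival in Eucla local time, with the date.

Convert departure to UTC: 8:18 AM + 1:00 = 9:18 AM UTC on Jul 27.
Add 9 hours 11 minutes leg 1 → 6:29 PM UTC.
Add 2 hours 58 minutes layover in Marquesas → 9:27 PM UTC.
Add 8 hours 30 minutes leg 2 → 5:57 AM UTC (Jul 28).
Eucla is UTC+8:45, so local arrival = 5:57 AM + 8:45 = 2:42 PM on Jul 28.

2:42 PM on Jul 28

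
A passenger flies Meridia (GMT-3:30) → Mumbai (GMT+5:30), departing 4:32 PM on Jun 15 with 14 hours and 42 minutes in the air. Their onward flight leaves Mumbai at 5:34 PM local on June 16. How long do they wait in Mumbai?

1 hour 20 minutes

Convert departure to UTC: 4:32 PM + 3:30 = 8:02 PM UTC on Jun 15.
Add 14 hours 42 minutes flight time → 10:44 AM UTC (Jun 16).
Mumbai is UTC+5:30, so local arrival = 10:44 AM + 5:30 = 4:14 PM on Jun 16.
Layover = 5:34 PM − 4:14 PM = 1 hour 20 minutes.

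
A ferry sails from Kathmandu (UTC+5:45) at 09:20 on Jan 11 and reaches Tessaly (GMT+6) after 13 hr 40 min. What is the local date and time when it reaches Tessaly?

23:15 on January 11

Convert departure to UTC: 09:20 − 5:45 = 03:35 UTC on Jan 11.
Add 13 hours and 40 minutes travel time → 17:15 UTC.
Tessaly is UTC+6:00, so local arrival = 17:15 + 6:00 = 23:15 on Jan 11.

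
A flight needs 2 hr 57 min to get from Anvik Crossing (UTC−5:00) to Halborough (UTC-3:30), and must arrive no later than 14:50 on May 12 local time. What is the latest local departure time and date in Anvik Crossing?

10:23 on May 12

Target arrival in UTC: 14:50 + 3:30 = 18:20 on May 12.
Subtract 2 hours 57 minutes → departure 15:23 UTC on May 12.
Anvik Crossing is UTC−5:00: 15:23 − 5:00 = 10:23 on May 12.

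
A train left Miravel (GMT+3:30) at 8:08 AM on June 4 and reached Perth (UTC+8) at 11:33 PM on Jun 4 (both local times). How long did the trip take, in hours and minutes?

Departure in UTC: 8:08 AM − 3:30 = 4:38 AM on Jun 4.
Arrival in UTC: 11:33 PM − 8:00 = 3:33 PM on Jun 4.
Elapsed = 3:33 PM − 4:38 AM = 10 hours 55 minutes.

10 hours 55 minutes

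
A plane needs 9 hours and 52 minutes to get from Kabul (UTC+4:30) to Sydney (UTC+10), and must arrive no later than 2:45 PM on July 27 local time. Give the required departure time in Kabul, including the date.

Target arrival in UTC: 2:45 PM − 10:00 = 4:45 AM on Jul 27.
Subtract 9 hours and 52 minutes → departure 6:53 PM UTC on Jul 26.
Kabul is UTC+4:30: 6:53 PM + 4:30 = 11:23 PM on Jul 26.

11:23 PM on July 26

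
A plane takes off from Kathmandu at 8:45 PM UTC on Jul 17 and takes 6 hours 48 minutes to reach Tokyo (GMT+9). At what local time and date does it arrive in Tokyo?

12:33 PM on Jul 18

Departure is given in UTC: 8:45 PM on Jul 17.
Add 6 hours 48 minutes → 3:33 AM UTC (Jul 18).
Tokyo is UTC+9:00: 3:33 AM + 9:00 = 12:33 PM on Jul 18.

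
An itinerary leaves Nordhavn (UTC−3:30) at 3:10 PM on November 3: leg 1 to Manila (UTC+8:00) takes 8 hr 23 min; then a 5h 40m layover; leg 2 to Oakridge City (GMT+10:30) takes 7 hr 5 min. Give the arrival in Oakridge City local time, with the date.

2:18 AM on November 5

Convert departure to UTC: 3:10 PM + 3:30 = 6:40 PM UTC on Nov 3.
Add 8 hours 23 minutes leg 1 → 3:03 AM UTC (Nov 4).
Add 5 hours and 40 minutes layover in Manila → 8:43 AM UTC.
Add 7 hours and 5 minutes leg 2 → 3:48 PM UTC.
Oakridge City is UTC+10:30, so local arrival = 3:48 PM + 10:30 = 2:18 AM on Nov 5.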